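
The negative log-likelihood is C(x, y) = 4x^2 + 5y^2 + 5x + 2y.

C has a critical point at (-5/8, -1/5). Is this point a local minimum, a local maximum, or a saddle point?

The Hessian of C is constant: H = [[8, 0], [0, 10]].
det(H) = 8·10 − 0² = 80.
det(H) > 0 and tr(H) = 18 > 0, so H is positive definite and the point is a local minimum.

local minimum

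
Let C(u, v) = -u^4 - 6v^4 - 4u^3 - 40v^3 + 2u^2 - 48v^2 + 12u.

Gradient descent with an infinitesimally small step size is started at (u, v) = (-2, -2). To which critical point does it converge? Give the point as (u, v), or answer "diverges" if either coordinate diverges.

(-1, -1)

C is separable, so gradient descent decouples: u follows -∂C/∂u, v follows -∂C/∂v.
∂C/∂u = -4(u - 1)(u + 1)(u + 3); at u=-2 this is -12, so u increases.
∂C/∂v = -24v(v + 1)(v + 4); at v=-2 this is -96, so v increases.
u converges to its nearest critical value -1 (a local min of the u-part); v converges to -1. The iterate converges to (-1, -1).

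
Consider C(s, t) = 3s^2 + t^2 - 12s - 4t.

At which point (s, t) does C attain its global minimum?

(2, 2)

C(s,t) separates as P(s) + Q(t), so its minimum is min P + min Q.
P'(s) = 6s - 12 vanishes at s ∈ {2}; Q'(t) = 2(t - 2) vanishes at t ∈ {2}.
Local minima of P (where P''>0): P(2)=-12. Local minima of Q: Q(2)=-4.
So the global minimum of C is P(2) + Q(2) = -12 − 4 = -16, attained at (2, 2).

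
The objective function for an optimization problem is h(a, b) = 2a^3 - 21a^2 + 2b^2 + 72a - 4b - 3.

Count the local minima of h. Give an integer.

1

h separates as a function of a plus a function of b, so ∇h=0 decouples.
∂h/∂a = 6(a - 4)(a - 3) = 0 at a ∈ {3, 4}; ∂h/∂b = 4(b - 1) = 0 at b ∈ {1}.
The Hessian is diagonal: diag(h_aa, h_bb). Second derivatives: h_aa(3)=-6, h_aa(4)=6; h_bb(1)=4.
Local minima occur where both diagonal entries positive: (4, 1). Count: 1.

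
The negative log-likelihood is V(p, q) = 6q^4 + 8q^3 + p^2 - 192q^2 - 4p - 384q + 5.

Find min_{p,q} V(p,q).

-2559

V(p,q) separates as A(p) + B(q) + 5, so its minimum is min A + min B + 5.
A'(p) = 2p - 4 vanishes at p ∈ {2}; B'(q) = 24(q - 4)(q + 1)(q + 4) vanishes at q ∈ {-4, -1, 4}.
Local minima of A (where A''>0): A(2)=-4. Local minima of B: B(-4)=-512, B(4)=-2560.
So the global minimum of V is A(2) + B(4) + 5 = -4 − 2560 + 5 = -2559, attained at (2, 4).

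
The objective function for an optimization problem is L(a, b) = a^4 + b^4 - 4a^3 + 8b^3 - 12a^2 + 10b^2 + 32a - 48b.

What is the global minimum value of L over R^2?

L(a,b) separates as P(a) + Q(b), so its minimum is min P + min Q.
P'(a) = 4(a - 4)(a - 1)(a + 2) vanishes at a ∈ {-2, 1, 4}; Q'(b) = 4(b - 1)(b + 3)(b + 4) vanishes at b ∈ {-4, -3, 1}.
Local minima of P (where P''>0): P(-2)=-64, P(4)=-64. Local minima of Q: Q(-4)=96, Q(1)=-29.
So the global minimum of L is P(-2) + Q(1) = -64 − 29 = -93, attained at (-2, 1).

-93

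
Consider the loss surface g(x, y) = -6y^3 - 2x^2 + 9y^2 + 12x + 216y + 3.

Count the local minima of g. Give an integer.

g separates as a function of x plus a function of y, so ∇g=0 decouples.
∂g/∂x = -4(x - 3) = 0 at x ∈ {3}; ∂g/∂y = -18(y - 4)(y + 3) = 0 at y ∈ {-3, 4}.
The Hessian is diagonal: diag(g_xx, g_yy). Second derivatives: g_xx(3)=-4; g_yy(-3)=126, g_yy(4)=-126.
Local minima occur where both diagonal entries positive: none. Count: 0.

0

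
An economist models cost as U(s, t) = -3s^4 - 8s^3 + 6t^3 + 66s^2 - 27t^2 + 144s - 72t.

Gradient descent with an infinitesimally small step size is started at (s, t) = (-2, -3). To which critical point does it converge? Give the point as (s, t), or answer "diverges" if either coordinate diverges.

U is separable, so gradient descent decouples: s follows -∂U/∂s, t follows -∂U/∂t.
∂U/∂s = -12(s - 3)(s + 1)(s + 4); at s=-2 this is -120, so s increases.
∂U/∂t = 18(t - 4)(t + 1); at t=-3 this is 252, so t decreases.
The t-coordinate has no critical point in that direction and runs off to infinity.

diverges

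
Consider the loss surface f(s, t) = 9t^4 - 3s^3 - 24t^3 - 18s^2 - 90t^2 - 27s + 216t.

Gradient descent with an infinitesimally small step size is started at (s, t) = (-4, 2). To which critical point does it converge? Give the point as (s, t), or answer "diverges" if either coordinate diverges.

(-3, 3)

f is separable, so gradient descent decouples: s follows -∂f/∂s, t follows -∂f/∂t.
∂f/∂s = -9(s + 1)(s + 3); at s=-4 this is -27, so s increases.
∂f/∂t = 36(t - 3)(t - 1)(t + 2); at t=2 this is -144, so t increases.
s converges to its nearest critical value -3 (a local min of the s-part); t converges to 3. The iterate converges to (-3, 3).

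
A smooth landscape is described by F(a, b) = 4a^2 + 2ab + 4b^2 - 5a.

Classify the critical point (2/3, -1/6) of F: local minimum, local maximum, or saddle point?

The Hessian of F is constant: H = [[8, 2], [2, 8]].
det(H) = 8·8 − 2² = 60.
det(H) > 0 and tr(H) = 16 > 0, so H is positive definite and the point is a local minimum.

local minimum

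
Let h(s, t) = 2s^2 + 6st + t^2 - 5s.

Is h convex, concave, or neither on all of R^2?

h is quadratic, so its Hessian is the constant matrix H = [[4, 6], [6, 2]].
det(H) = -28, tr(H) = 6.
det(H) < 0, so H is indefinite: neither convex nor concave.

neither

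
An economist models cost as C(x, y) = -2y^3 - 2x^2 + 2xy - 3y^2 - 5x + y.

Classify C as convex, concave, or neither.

The term -2y^3 is cubic, so the Hessian is not constant.
∂²C/∂y² = -12y - 6, which takes both signs as y varies (negative for sufficiently large y). A diagonal entry of the Hessian changing sign means the Hessian is neither positive- nor negative-semidefinite on all of R^2.

neither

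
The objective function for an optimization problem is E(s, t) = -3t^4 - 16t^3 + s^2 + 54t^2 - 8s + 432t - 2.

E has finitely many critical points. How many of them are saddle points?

E separates as a function of s plus a function of t, so ∇E=0 decouples.
∂E/∂s = 2(s - 4) = 0 at s ∈ {4}; ∂E/∂t = -12(t - 3)(t + 3)(t + 4) = 0 at t ∈ {-4, -3, 3}.
The Hessian is diagonal: diag(E_ss, E_tt). Second derivatives: E_ss(4)=2; E_tt(-4)=-84, E_tt(-3)=72, E_tt(3)=-504.
Saddle points occur where the two diagonal entries have opposite signs: (4, -4), (4, 3). Count: 2.

2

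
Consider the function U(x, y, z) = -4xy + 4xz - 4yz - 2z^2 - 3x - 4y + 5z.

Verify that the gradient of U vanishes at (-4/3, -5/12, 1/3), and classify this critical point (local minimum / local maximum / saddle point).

∇U = (-4y + 4z - 3, -4x - 4z - 4, 4x - 4y - 4z + 5); substituting (-4/3, -5/12, 1/3) gives ∇U = (0, 0, 0), so (-4/3, -5/12, 1/3) is indeed a critical point.
The Hessian is constant: H = [[0, -4, 4], [-4, 0, -4], [4, -4, -4]].
Leading principal minors: Δ₁ = 0, Δ₂ = -16, Δ₃ = 192.
The minors fit neither the all-positive nor the alternating-sign pattern, so H is indefinite: a saddle point.

saddle point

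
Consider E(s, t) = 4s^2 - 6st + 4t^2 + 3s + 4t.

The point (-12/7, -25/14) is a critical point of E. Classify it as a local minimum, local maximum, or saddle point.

The Hessian of E is constant: H = [[8, -6], [-6, 8]].
det(H) = 8·8 − (-6)² = 28.
det(H) > 0 and tr(H) = 16 > 0, so H is positive definite and the point is a local minimum.

local minimum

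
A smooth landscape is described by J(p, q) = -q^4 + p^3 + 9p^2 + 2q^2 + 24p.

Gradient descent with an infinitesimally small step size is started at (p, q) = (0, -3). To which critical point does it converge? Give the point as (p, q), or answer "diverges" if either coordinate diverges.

diverges

J is separable, so gradient descent decouples: p follows -∂J/∂p, q follows -∂J/∂q.
∂J/∂p = 3(p + 2)(p + 4); at p=0 this is 24, so p decreases.
∂J/∂q = -4q(q - 1)(q + 1); at q=-3 this is 96, so q decreases.
The q-coordinate has no critical point in that direction and runs off to infinity.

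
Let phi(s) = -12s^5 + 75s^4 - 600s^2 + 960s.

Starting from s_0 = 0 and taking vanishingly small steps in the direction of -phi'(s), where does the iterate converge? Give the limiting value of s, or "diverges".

phi'(s) = -60(s - 4)(s - 2)(s - 1)(s + 2), so phi'(0) = 960.
Gradient descent moves in the -phi' direction, i.e. s is decreasing.
The nearest critical point in that direction is s = -2, where phi'' = 4320 > 0 (a local minimum). The iterate converges there.

-2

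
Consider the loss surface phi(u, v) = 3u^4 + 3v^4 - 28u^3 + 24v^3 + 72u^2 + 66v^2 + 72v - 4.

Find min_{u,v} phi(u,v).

-31

phi(u,v) separates as P(u) + Q(v) − 4, so its minimum is min P + min Q − 4.
P'(u) = 12u(u - 4)(u - 3) vanishes at u ∈ {0, 3, 4}; Q'(v) = 12(v + 1)(v + 2)(v + 3) vanishes at v ∈ {-3, -2, -1}.
Local minima of P (where P''>0): P(0)=0, P(4)=128. Local minima of Q: Q(-3)=-27, Q(-1)=-27.
So the global minimum of phi is P(0) + Q(-3) − 4 = 0 − 27 − 4 = -31, attained at (0, -3).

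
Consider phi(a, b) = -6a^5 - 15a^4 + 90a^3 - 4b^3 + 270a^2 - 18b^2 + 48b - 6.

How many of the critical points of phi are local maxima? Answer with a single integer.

2

phi separates as a function of a plus a function of b, so ∇phi=0 decouples.
∂phi/∂a = -30a(a - 3)(a + 2)(a + 3) = 0 at a ∈ {-3, -2, 0, 3}; ∂phi/∂b = -12(b - 1)(b + 4) = 0 at b ∈ {-4, 1}.
The Hessian is diagonal: diag(phi_aa, phi_bb). Second derivatives: phi_aa(-3)=540, phi_aa(-2)=-300, phi_aa(0)=540, phi_aa(3)=-2700; phi_bb(-4)=60, phi_bb(1)=-60.
Local maxima occur where both diagonal entries negative: (-2, 1), (3, 1). Count: 2.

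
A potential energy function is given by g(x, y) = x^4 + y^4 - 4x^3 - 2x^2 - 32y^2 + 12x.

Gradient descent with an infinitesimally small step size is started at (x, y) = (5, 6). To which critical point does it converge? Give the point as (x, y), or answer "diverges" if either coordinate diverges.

g is separable, so gradient descent decouples: x follows -∂g/∂x, y follows -∂g/∂y.
∂g/∂x = 4(x - 3)(x - 1)(x + 1); at x=5 this is 192, so x decreases.
∂g/∂y = 4y(y - 4)(y + 4); at y=6 this is 480, so y decreases.
x converges to its nearest critical value 3 (a local min of the x-part); y converges to 4. The iterate converges to (3, 4).

(3, 4)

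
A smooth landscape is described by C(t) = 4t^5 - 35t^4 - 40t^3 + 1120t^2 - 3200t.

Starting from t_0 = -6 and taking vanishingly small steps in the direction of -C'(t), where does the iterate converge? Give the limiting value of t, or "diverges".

diverges

C'(t) = 20(t - 5)(t - 4)(t - 2)(t + 4), so C'(-6) = 35200.
Gradient descent moves in the -C' direction, i.e. t is decreasing.
There is no critical point below t=-6, and C' keeps the same sign, so the iterate runs off to −∞.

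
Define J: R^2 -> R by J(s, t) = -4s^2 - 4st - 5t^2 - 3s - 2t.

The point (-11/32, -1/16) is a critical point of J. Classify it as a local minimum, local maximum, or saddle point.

The Hessian of J is constant: H = [[-8, -4], [-4, -10]].
det(H) = (-8)·(-10) − (-4)² = 64.
det(H) > 0 and tr(H) = -18 < 0, so H is negative definite and the point is a local maximum.

local maximum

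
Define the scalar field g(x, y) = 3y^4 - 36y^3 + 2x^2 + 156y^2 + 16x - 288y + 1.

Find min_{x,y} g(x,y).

g(x,y) separates as P(x) + Q(y) + 1, so its minimum is min P + min Q + 1.
P'(x) = 4x + 16 vanishes at x ∈ {-4}; Q'(y) = 12(y - 4)(y - 3)(y - 2) vanishes at y ∈ {2, 3, 4}.
Local minima of P (where P''>0): P(-4)=-32. Local minima of Q: Q(2)=-192, Q(4)=-192.
So the global minimum of g is P(-4) + Q(2) + 1 = -32 − 192 + 1 = -223, attained at (-4, 2).

-223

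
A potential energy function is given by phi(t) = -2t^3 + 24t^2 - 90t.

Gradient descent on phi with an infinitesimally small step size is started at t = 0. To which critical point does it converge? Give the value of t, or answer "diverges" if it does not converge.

phi'(t) = -6(t - 5)(t - 3), so phi'(0) = -90.
Gradient descent moves in the -phi' direction, i.e. t is increasing.
The nearest critical point in that direction is t = 3, where phi'' = 12 > 0 (a local minimum). The iterate converges there.

3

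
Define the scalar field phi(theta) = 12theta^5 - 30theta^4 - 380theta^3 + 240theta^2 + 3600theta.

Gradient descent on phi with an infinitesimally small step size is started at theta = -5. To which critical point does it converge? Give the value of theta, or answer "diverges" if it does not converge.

phi'(theta) = 60(theta - 5)(theta - 2)(theta + 2)(theta + 3), so phi'(-5) = 25200.
Gradient descent moves in the -phi' direction, i.e. theta is decreasing.
There is no critical point below theta=-5, and phi' keeps the same sign, so the iterate runs off to −∞.

diverges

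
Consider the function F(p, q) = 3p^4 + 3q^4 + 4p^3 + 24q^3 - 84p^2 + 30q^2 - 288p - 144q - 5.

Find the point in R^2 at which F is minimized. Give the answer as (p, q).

(4, 1)

F(p,q) separates as A(p) + B(q) − 5, so its minimum is min A + min B − 5.
A'(p) = 12(p - 4)(p + 2)(p + 3) vanishes at p ∈ {-3, -2, 4}; B'(q) = 12(q - 1)(q + 3)(q + 4) vanishes at q ∈ {-4, -3, 1}.
Local minima of A (where A''>0): A(-3)=243, A(4)=-1472. Local minima of B: B(-4)=288, B(1)=-87.
So the global minimum of F is A(4) + B(1) − 5 = -1472 − 87 − 5 = -1564, attained at (4, 1).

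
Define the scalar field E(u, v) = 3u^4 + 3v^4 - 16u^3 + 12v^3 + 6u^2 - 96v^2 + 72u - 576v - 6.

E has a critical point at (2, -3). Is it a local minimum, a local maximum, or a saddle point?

The mixed partial ∂²E/∂u∂v is 0, so the Hessian at any point is diag(E_uu, E_vv) = diag(12(3u^2 - 8u + 1), 12(3v^2 + 6v - 16)).
At (2, -3): H = diag(-36, -84).
Both eigenvalues are negative, so H is negative definite: a local maximum.

local maximum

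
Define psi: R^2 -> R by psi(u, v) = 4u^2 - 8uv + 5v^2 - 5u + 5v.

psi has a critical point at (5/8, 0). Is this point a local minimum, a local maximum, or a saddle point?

local minimum

The Hessian of psi is constant: H = [[8, -8], [-8, 10]].
det(H) = 8·10 − (-8)² = 16.
det(H) > 0 and tr(H) = 18 > 0, so H is positive definite and the point is a local minimum.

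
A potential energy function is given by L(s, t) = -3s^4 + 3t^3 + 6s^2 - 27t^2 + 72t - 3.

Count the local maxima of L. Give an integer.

L separates as a function of s plus a function of t, so ∇L=0 decouples.
∂L/∂s = -12s(s - 1)(s + 1) = 0 at s ∈ {-1, 0, 1}; ∂L/∂t = 9(t - 4)(t - 2) = 0 at t ∈ {2, 4}.
The Hessian is diagonal: diag(L_ss, L_tt). Second derivatives: L_ss(-1)=-24, L_ss(0)=12, L_ss(1)=-24; L_tt(2)=-18, L_tt(4)=18.
Local maxima occur where both diagonal entries negative: (-1, 2), (1, 2). Count: 2.

2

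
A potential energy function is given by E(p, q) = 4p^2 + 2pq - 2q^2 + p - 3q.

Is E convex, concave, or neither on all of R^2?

neither

E is quadratic, so its Hessian is the constant matrix H = [[8, 2], [2, -4]].
det(H) = -36, tr(H) = 4.
det(H) < 0, so H is indefinite: neither convex nor concave.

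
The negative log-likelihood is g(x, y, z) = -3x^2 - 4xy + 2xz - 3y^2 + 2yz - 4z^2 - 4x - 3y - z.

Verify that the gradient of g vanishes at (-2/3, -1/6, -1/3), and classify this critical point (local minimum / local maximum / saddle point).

local maximum

∇g = (-6x - 4y + 2z - 4, -4x - 6y + 2z - 3, 2x + 2y - 8z - 1); substituting (-2/3, -1/6, -1/3) gives ∇g = (0, 0, 0), so (-2/3, -1/6, -1/3) is indeed a critical point.
The Hessian is constant: H = [[-6, -4, 2], [-4, -6, 2], [2, 2, -8]].
Leading principal minors: Δ₁ = -6, Δ₂ = 20, Δ₃ = -144.
The minors alternate sign starting negative (−, +, −), so H is negative definite: a local maximum.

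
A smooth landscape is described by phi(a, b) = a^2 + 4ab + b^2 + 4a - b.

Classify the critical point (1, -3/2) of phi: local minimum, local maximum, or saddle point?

saddle point

The Hessian of phi is constant: H = [[2, 4], [4, 2]].
det(H) = 2·2 − 4² = -12.
Since det(H) < 0, H is indefinite and the critical point is a saddle point.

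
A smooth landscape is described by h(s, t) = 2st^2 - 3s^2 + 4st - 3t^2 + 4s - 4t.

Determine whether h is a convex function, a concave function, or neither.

neither

The term 2st^2 is cubic, so the Hessian is not constant.
∂²h/∂t² = 4s - 6, which takes both signs as s varies (negative for sufficiently negative s). A diagonal entry of the Hessian changing sign means the Hessian is neither positive- nor negative-semidefinite on all of R^2.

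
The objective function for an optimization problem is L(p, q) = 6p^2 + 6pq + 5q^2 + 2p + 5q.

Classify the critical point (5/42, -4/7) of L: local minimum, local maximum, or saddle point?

local minimum

The Hessian of L is constant: H = [[12, 6], [6, 10]].
det(H) = 12·10 − 6² = 84.
det(H) > 0 and tr(H) = 22 > 0, so H is positive definite and the point is a local minimum.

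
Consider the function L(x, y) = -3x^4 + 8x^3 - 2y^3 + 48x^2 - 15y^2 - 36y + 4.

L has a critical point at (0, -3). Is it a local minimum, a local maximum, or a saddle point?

local minimum

The mixed partial ∂²L/∂x∂y is 0, so the Hessian at any point is diag(L_xx, L_yy) = diag(12(-3x^2 + 4x + 8), -6(2y + 5)).
At (0, -3): H = diag(96, 6).
Both eigenvalues are positive, so H is positive definite: a local minimum.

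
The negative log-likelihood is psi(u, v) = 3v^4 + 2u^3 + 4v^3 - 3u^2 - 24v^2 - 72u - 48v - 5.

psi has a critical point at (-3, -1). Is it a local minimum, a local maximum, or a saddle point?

The mixed partial ∂²psi/∂u∂v is 0, so the Hessian at any point is diag(psi_uu, psi_vv) = diag(6(2u - 1), 12(3v^2 + 2v - 4)).
At (-3, -1): H = diag(-42, -36).
Both eigenvalues are negative, so H is negative definite: a local maximum.

local maximum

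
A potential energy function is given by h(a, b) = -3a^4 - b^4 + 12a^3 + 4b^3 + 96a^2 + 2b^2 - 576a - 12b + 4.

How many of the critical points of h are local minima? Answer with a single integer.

h separates as a function of a plus a function of b, so ∇h=0 decouples.
∂h/∂a = -12(a - 4)(a - 3)(a + 4) = 0 at a ∈ {-4, 3, 4}; ∂h/∂b = -4(b - 3)(b - 1)(b + 1) = 0 at b ∈ {-1, 1, 3}.
The Hessian is diagonal: diag(h_aa, h_bb). Second derivatives: h_aa(-4)=-672, h_aa(3)=84, h_aa(4)=-96; h_bb(-1)=-32, h_bb(1)=16, h_bb(3)=-32.
Local minima occur where both diagonal entries positive: (3, 1). Count: 1.

1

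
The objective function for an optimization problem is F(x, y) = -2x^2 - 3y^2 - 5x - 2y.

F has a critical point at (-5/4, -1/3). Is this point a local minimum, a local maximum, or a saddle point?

local maximum

The Hessian of F is constant: H = [[-4, 0], [0, -6]].
det(H) = (-4)·(-6) − 0² = 24.
det(H) > 0 and tr(H) = -10 < 0, so H is negative definite and the point is a local maximum.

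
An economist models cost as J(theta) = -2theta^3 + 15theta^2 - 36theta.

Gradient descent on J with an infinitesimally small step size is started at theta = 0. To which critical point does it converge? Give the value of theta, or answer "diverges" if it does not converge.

2

J'(theta) = -6(theta - 3)(theta - 2), so J'(0) = -36.
Gradient descent moves in the -J' direction, i.e. theta is increasing.
The nearest critical point in that direction is theta = 2, where J'' = 6 > 0 (a local minimum). The iterate converges there.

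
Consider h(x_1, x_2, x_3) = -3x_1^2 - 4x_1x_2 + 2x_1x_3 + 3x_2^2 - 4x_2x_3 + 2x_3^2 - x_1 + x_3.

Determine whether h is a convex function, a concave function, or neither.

neither

h is quadratic, so its Hessian is the constant matrix H = [[-6, -4, 2], [-4, 6, -4], [2, -4, 4]].
Leading principal minors: -6, -52, -72.
Neither pattern holds ⇒ H is indefinite ⇒ neither convex nor concave.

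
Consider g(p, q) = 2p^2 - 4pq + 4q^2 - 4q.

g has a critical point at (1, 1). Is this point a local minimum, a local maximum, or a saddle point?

local minimum

The Hessian of g is constant: H = [[4, -4], [-4, 8]].
det(H) = 4·8 − (-4)² = 16.
det(H) > 0 and tr(H) = 12 > 0, so H is positive definite and the point is a local minimum.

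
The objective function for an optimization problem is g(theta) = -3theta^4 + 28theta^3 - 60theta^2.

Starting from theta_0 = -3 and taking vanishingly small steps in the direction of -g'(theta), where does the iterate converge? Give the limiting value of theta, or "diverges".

g'(theta) = -12theta(theta - 5)(theta - 2), so g'(-3) = 1440.
Gradient descent moves in the -g' direction, i.e. theta is decreasing.
There is no critical point below theta=-3, and g' keeps the same sign, so the iterate runs off to −∞.

diverges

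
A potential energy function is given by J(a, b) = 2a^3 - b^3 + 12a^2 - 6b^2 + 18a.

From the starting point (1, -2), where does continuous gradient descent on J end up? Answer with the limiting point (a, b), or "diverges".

(-1, -4)

J is separable, so gradient descent decouples: a follows -∂J/∂a, b follows -∂J/∂b.
∂J/∂a = 6(a + 1)(a + 3); at a=1 this is 48, so a decreases.
∂J/∂b = -3b(b + 4); at b=-2 this is 12, so b decreases.
a converges to its nearest critical value -1 (a local min of the a-part); b converges to -4. The iterate converges to (-1, -4).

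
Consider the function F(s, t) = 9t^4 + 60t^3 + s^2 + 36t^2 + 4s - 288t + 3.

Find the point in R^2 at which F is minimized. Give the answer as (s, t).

(-2, 1)

F(s,t) separates as P(s) + Q(t) + 3, so its minimum is min P + min Q + 3.
P'(s) = 2s + 4 vanishes at s ∈ {-2}; Q'(t) = 36(t - 1)(t + 2)(t + 4) vanishes at t ∈ {-4, -2, 1}.
Local minima of P (where P''>0): P(-2)=-4. Local minima of Q: Q(-4)=192, Q(1)=-183.
So the global minimum of F is P(-2) + Q(1) + 3 = -4 − 183 + 3 = -184, attained at (-2, 1).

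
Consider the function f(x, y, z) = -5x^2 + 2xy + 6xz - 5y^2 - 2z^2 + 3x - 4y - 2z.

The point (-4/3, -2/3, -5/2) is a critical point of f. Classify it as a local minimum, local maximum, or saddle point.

local maximum

The Hessian is constant: H = [[-10, 2, 6], [2, -10, 0], [6, 0, -4]].
Leading principal minors: Δ₁ = -10, Δ₂ = 96, Δ₃ = -24.
The minors alternate sign starting negative (−, +, −), so H is negative definite: a local maximum.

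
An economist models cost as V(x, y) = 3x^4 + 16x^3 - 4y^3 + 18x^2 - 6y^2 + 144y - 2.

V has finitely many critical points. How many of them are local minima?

2

V separates as a function of x plus a function of y, so ∇V=0 decouples.
∂V/∂x = 12x(x + 1)(x + 3) = 0 at x ∈ {-3, -1, 0}; ∂V/∂y = -12(y - 3)(y + 4) = 0 at y ∈ {-4, 3}.
The Hessian is diagonal: diag(V_xx, V_yy). Second derivatives: V_xx(-3)=72, V_xx(-1)=-24, V_xx(0)=36; V_yy(-4)=84, V_yy(3)=-84.
Local minima occur where both diagonal entries positive: (-3, -4), (0, -4). Count: 2.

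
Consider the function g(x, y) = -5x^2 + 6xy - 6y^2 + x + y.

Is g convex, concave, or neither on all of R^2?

concave

g is quadratic, so its Hessian is the constant matrix H = [[-10, 6], [6, -12]].
det(H) = 84, tr(H) = -22.
det(H) > 0 and tr(H) < 0, so H is negative definite everywhere: concave.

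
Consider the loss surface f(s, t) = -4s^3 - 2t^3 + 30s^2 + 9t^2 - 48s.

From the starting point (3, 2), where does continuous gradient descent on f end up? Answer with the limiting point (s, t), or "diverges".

(1, 0)

f is separable, so gradient descent decouples: s follows -∂f/∂s, t follows -∂f/∂t.
∂f/∂s = -12(s - 4)(s - 1); at s=3 this is 24, so s decreases.
∂f/∂t = -6t(t - 3); at t=2 this is 12, so t decreases.
s converges to its nearest critical value 1 (a local min of the s-part); t converges to 0. The iterate converges to (1, 0).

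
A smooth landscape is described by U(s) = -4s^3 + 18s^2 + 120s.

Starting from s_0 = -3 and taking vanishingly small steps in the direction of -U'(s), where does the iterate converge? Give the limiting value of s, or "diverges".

U'(s) = -12(s - 5)(s + 2), so U'(-3) = -96.
Gradient descent moves in the -U' direction, i.e. s is increasing.
The nearest critical point in that direction is s = -2, where U'' = 84 > 0 (a local minimum). The iterate converges there.

-2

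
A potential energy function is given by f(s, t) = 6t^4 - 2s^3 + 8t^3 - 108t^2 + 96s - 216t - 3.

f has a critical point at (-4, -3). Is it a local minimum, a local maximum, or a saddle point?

local minimum

The mixed partial ∂²f/∂s∂t is 0, so the Hessian at any point is diag(f_ss, f_tt) = diag(-12s, 24(3t^2 + 2t - 9)).
At (-4, -3): H = diag(48, 288).
Both eigenvalues are positive, so H is positive definite: a local minimum.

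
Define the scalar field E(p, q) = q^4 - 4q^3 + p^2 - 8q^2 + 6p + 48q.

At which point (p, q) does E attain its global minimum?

E(p,q) separates as A(p) + B(q), so its minimum is min A + min B.
A'(p) = 2p + 6 vanishes at p ∈ {-3}; B'(q) = 4(q - 3)(q - 2)(q + 2) vanishes at q ∈ {-2, 2, 3}.
Local minima of A (where A''>0): A(-3)=-9. Local minima of B: B(-2)=-80, B(3)=45.
So the global minimum of E is A(-3) + B(-2) = -9 − 80 = -89, attained at (-3, -2).

(-3, -2)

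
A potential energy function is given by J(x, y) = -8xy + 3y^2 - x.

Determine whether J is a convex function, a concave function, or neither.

J is quadratic, so its Hessian is the constant matrix H = [[0, -8], [-8, 6]].
det(H) = -64, tr(H) = 6.
det(H) < 0, so H is indefinite: neither convex nor concave.

neither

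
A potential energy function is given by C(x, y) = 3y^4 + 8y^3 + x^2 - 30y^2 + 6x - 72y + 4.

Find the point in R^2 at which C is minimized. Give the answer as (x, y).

C(x,y) separates as P(x) + Q(y) + 4, so its minimum is min P + min Q + 4.
P'(x) = 2x + 6 vanishes at x ∈ {-3}; Q'(y) = 12(y - 2)(y + 1)(y + 3) vanishes at y ∈ {-3, -1, 2}.
Local minima of P (where P''>0): P(-3)=-9. Local minima of Q: Q(-3)=-27, Q(2)=-152.
So the global minimum of C is P(-3) + Q(2) + 4 = -9 − 152 + 4 = -157, attained at (-3, 2).

(-3, 2)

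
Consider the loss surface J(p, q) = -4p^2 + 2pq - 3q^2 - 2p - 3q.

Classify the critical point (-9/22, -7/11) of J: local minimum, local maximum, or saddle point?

The Hessian of J is constant: H = [[-8, 2], [2, -6]].
det(H) = (-8)·(-6) − 2² = 44.
det(H) > 0 and tr(H) = -14 < 0, so H is negative definite and the point is a local maximum.

local maximum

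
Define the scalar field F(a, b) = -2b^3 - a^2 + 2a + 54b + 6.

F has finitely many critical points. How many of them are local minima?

0

F separates as a function of a plus a function of b, so ∇F=0 decouples.
∂F/∂a = -2(a - 1) = 0 at a ∈ {1}; ∂F/∂b = -6(b - 3)(b + 3) = 0 at b ∈ {-3, 3}.
The Hessian is diagonal: diag(F_aa, F_bb). Second derivatives: F_aa(1)=-2; F_bb(-3)=36, F_bb(3)=-36.
Local minima occur where both diagonal entries positive: none. Count: 0.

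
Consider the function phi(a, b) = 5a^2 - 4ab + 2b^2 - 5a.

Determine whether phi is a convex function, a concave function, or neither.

convex

phi is quadratic, so its Hessian is the constant matrix H = [[10, -4], [-4, 4]].
det(H) = 24, tr(H) = 14.
det(H) > 0 and tr(H) > 0, so H is positive definite everywhere: convex.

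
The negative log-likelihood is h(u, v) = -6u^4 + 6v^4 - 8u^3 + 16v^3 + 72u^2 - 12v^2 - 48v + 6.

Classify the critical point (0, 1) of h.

local minimum

The mixed partial ∂²h/∂u∂v is 0, so the Hessian at any point is diag(h_uu, h_vv) = diag(24(-3u^2 - 2u + 6), 24(3v^2 + 4v - 1)).
At (0, 1): H = diag(144, 144).
Both eigenvalues are positive, so H is positive definite: a local minimum.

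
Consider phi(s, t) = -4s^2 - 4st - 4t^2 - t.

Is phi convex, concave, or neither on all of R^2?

phi is quadratic, so its Hessian is the constant matrix H = [[-8, -4], [-4, -8]].
det(H) = 48, tr(H) = -16.
det(H) > 0 and tr(H) < 0, so H is negative definite everywhere: concave.

concave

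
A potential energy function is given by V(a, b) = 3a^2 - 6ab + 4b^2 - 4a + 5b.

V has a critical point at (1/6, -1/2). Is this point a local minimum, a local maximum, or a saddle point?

The Hessian of V is constant: H = [[6, -6], [-6, 8]].
det(H) = 6·8 − (-6)² = 12.
det(H) > 0 and tr(H) = 14 > 0, so H is positive definite and the point is a local minimum.

local minimum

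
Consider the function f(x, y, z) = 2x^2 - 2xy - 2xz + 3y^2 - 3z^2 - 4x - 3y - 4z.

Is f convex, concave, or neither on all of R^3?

neither

f is quadratic, so its Hessian is the constant matrix H = [[4, -2, -2], [-2, 6, 0], [-2, 0, -6]].
Leading principal minors: 4, 20, -144.
Neither pattern holds ⇒ H is indefinite ⇒ neither convex nor concave.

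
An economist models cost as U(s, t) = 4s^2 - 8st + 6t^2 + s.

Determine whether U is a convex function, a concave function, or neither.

convex

U is quadratic, so its Hessian is the constant matrix H = [[8, -8], [-8, 12]].
det(H) = 32, tr(H) = 20.
det(H) > 0 and tr(H) > 0, so H is positive definite everywhere: convex.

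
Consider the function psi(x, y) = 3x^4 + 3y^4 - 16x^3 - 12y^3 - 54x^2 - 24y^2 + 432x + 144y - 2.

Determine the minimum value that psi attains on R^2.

psi(x,y) separates as P(x) + Q(y) − 2, so its minimum is min P + min Q − 2.
P'(x) = 12(x - 4)(x - 3)(x + 3) vanishes at x ∈ {-3, 3, 4}; Q'(y) = 12(y - 3)(y - 2)(y + 2) vanishes at y ∈ {-2, 2, 3}.
Local minima of P (where P''>0): P(-3)=-1107, P(4)=608. Local minima of Q: Q(-2)=-240, Q(3)=135.
So the global minimum of psi is P(-3) + Q(-2) − 2 = -1107 − 240 − 2 = -1349, attained at (-3, -2).

-1349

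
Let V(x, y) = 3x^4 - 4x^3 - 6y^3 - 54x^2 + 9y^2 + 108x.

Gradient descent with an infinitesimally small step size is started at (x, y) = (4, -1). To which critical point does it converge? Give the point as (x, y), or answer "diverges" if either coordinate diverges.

V is separable, so gradient descent decouples: x follows -∂V/∂x, y follows -∂V/∂y.
∂V/∂x = 12(x - 3)(x - 1)(x + 3); at x=4 this is 252, so x decreases.
∂V/∂y = -18y(y - 1); at y=-1 this is -36, so y increases.
x converges to its nearest critical value 3 (a local min of the x-part); y converges to 0. The iterate converges to (3, 0).

(3, 0)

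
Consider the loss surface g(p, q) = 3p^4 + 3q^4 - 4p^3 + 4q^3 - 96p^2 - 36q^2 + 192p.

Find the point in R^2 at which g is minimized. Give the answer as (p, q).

(-4, -3)

g(p,q) separates as A(p) + B(q), so its minimum is min A + min B.
A'(p) = 12(p - 4)(p - 1)(p + 4) vanishes at p ∈ {-4, 1, 4}; B'(q) = 12q(q - 2)(q + 3) vanishes at q ∈ {-3, 0, 2}.
Local minima of A (where A''>0): A(-4)=-1280, A(4)=-256. Local minima of B: B(-3)=-189, B(2)=-64.
So the global minimum of g is A(-4) + B(-3) = -1280 − 189 = -1469, attained at (-4, -3).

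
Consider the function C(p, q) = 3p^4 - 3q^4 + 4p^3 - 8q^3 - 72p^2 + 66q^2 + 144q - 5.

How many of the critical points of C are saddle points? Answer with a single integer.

C separates as a function of p plus a function of q, so ∇C=0 decouples.
∂C/∂p = 12p(p - 3)(p + 4) = 0 at p ∈ {-4, 0, 3}; ∂C/∂q = -12(q - 3)(q + 1)(q + 4) = 0 at q ∈ {-4, -1, 3}.
The Hessian is diagonal: diag(C_pp, C_qq). Second derivatives: C_pp(-4)=336, C_pp(0)=-144, C_pp(3)=252; C_qq(-4)=-252, C_qq(-1)=144, C_qq(3)=-336.
Saddle points occur where the two diagonal entries have opposite signs: (-4, -4), (-4, 3), (0, -1), (3, -4), (3, 3). Count: 5.

5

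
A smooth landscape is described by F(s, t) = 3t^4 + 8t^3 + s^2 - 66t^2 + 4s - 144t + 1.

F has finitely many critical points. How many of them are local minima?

2

F separates as a function of s plus a function of t, so ∇F=0 decouples.
∂F/∂s = 2(s + 2) = 0 at s ∈ {-2}; ∂F/∂t = 12(t - 3)(t + 1)(t + 4) = 0 at t ∈ {-4, -1, 3}.
The Hessian is diagonal: diag(F_ss, F_tt). Second derivatives: F_ss(-2)=2; F_tt(-4)=252, F_tt(-1)=-144, F_tt(3)=336.
Local minima occur where both diagonal entries positive: (-2, -4), (-2, 3). Count: 2.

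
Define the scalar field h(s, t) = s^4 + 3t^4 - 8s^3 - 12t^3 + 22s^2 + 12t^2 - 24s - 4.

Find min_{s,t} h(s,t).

h(s,t) separates as P(s) + Q(t) − 4, so its minimum is min P + min Q − 4.
P'(s) = 4(s - 3)(s - 2)(s - 1) vanishes at s ∈ {1, 2, 3}; Q'(t) = 12t(t - 2)(t - 1) vanishes at t ∈ {0, 1, 2}.
Local minima of P (where P''>0): P(1)=-9, P(3)=-9. Local minima of Q: Q(0)=0, Q(2)=0.
So the global minimum of h is P(1) + Q(0) − 4 = -9 + 0 − 4 = -13, attained at (1, 0).

-13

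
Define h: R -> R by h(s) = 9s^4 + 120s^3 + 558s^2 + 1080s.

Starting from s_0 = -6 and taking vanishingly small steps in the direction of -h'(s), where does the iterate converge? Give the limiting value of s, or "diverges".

-5

h'(s) = 36(s + 2)(s + 3)(s + 5), so h'(-6) = -432.
Gradient descent moves in the -h' direction, i.e. s is increasing.
The nearest critical point in that direction is s = -5, where h'' = 216 > 0 (a local minimum). The iterate converges there.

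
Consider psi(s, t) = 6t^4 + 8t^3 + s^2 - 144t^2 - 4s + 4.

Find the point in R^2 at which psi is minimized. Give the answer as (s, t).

(2, -4)

psi(s,t) separates as P(s) + Q(t) + 4, so its minimum is min P + min Q + 4.
P'(s) = 2s - 4 vanishes at s ∈ {2}; Q'(t) = 24t(t - 3)(t + 4) vanishes at t ∈ {-4, 0, 3}.
Local minima of P (where P''>0): P(2)=-4. Local minima of Q: Q(-4)=-1280, Q(3)=-594.
So the global minimum of psi is P(2) + Q(-4) + 4 = -4 − 1280 + 4 = -1280, attained at (2, -4).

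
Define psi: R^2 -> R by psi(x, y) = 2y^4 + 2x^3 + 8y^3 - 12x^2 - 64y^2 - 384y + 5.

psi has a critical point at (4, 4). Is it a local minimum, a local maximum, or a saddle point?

The mixed partial ∂²psi/∂x∂y is 0, so the Hessian at any point is diag(psi_xx, psi_yy) = diag(12(x - 2), 8(3y^2 + 6y - 16)).
At (4, 4): H = diag(24, 448).
Both eigenvalues are positive, so H is positive definite: a local minimum.

local minimum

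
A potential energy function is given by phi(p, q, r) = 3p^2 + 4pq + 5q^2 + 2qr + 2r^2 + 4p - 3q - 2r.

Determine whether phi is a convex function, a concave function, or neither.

phi is quadratic, so its Hessian is the constant matrix H = [[6, 4, 0], [4, 10, 2], [0, 2, 4]].
Leading principal minors: 6, 44, 152.
All positive ⇒ H ≻ 0 ⇒ convex.

convex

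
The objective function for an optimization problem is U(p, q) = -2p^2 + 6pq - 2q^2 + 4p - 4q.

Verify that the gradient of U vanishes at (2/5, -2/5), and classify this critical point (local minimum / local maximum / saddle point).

saddle point

∇U = (-4p + 6q + 4, 6p - 4q - 4); substituting (2/5, -2/5) gives ∇U = (0, 0), so (2/5, -2/5) is indeed a critical point.
The Hessian of U is constant: H = [[-4, 6], [6, -4]].
det(H) = (-4)·(-4) − 6² = -20.
Since det(H) < 0, H is indefinite and the critical point is a saddle point.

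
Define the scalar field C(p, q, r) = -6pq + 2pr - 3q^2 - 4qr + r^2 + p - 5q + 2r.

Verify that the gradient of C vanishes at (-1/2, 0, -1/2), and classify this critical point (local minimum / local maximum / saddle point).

saddle point

∇C = (-6q + 2r + 1, -6p - 6q - 4r - 5, 2p - 4q + 2r + 2); substituting (-1/2, 0, -1/2) gives ∇C = (0, 0, 0), so (-1/2, 0, -1/2) is indeed a critical point.
The Hessian is constant: H = [[0, -6, 2], [-6, -6, -4], [2, -4, 2]].
Leading principal minors: Δ₁ = 0, Δ₂ = -36, Δ₃ = 48.
The minors fit neither the all-positive nor the alternating-sign pattern, so H is indefinite: a saddle point.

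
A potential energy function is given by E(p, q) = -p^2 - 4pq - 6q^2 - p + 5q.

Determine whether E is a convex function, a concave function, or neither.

E is quadratic, so its Hessian is the constant matrix H = [[-2, -4], [-4, -12]].
det(H) = 8, tr(H) = -14.
det(H) > 0 and tr(H) < 0, so H is negative definite everywhere: concave.

concave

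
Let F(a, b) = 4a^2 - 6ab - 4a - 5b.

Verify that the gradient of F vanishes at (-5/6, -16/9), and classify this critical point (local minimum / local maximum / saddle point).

saddle point

∇F = (8a - 6b - 4, -6a - 5); substituting (-5/6, -16/9) gives ∇F = (0, 0), so (-5/6, -16/9) is indeed a critical point.
The Hessian of F is constant: H = [[8, -6], [-6, 0]].
det(H) = 8·0 − (-6)² = -36.
Since det(H) < 0, H is indefinite and the critical point is a saddle point.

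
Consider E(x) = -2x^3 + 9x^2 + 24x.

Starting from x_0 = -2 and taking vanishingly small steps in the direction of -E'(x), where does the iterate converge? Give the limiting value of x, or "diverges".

-1

E'(x) = -6(x - 4)(x + 1), so E'(-2) = -36.
Gradient descent moves in the -E' direction, i.e. x is increasing.
The nearest critical point in that direction is x = -1, where E'' = 30 > 0 (a local minimum). The iterate converges there.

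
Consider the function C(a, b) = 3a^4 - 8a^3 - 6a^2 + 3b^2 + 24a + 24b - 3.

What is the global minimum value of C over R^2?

C(a,b) separates as P(a) + Q(b) − 3, so its minimum is min P + min Q − 3.
P'(a) = 12(a - 2)(a - 1)(a + 1) vanishes at a ∈ {-1, 1, 2}; Q'(b) = 6b + 24 vanishes at b ∈ {-4}.
Local minima of P (where P''>0): P(-1)=-19, P(2)=8. Local minima of Q: Q(-4)=-48.
So the global minimum of C is P(-1) + Q(-4) − 3 = -19 − 48 − 3 = -70, attained at (-1, -4).

-70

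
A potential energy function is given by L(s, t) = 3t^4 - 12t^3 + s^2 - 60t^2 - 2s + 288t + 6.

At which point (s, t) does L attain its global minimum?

(1, -3)

L(s,t) separates as P(s) + Q(t) + 6, so its minimum is min P + min Q + 6.
P'(s) = 2s - 2 vanishes at s ∈ {1}; Q'(t) = 12(t - 4)(t - 2)(t + 3) vanishes at t ∈ {-3, 2, 4}.
Local minima of P (where P''>0): P(1)=-1. Local minima of Q: Q(-3)=-837, Q(4)=192.
So the global minimum of L is P(1) + Q(-3) + 6 = -1 − 837 + 6 = -832, attained at (1, -3).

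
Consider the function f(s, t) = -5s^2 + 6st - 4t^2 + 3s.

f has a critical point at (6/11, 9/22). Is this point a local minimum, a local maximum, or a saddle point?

local maximum

The Hessian of f is constant: H = [[-10, 6], [6, -8]].
det(H) = (-10)·(-8) − 6² = 44.
det(H) > 0 and tr(H) = -18 < 0, so H is negative definite and the point is a local maximum.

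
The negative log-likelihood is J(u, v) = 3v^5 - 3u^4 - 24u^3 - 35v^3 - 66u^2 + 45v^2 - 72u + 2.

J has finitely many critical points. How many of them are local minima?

2

J separates as a function of u plus a function of v, so ∇J=0 decouples.
∂J/∂u = -12(u + 1)(u + 2)(u + 3) = 0 at u ∈ {-3, -2, -1}; ∂J/∂v = 15v(v - 2)(v - 1)(v + 3) = 0 at v ∈ {-3, 0, 1, 2}.
The Hessian is diagonal: diag(J_uu, J_vv). Second derivatives: J_uu(-3)=-24, J_uu(-2)=12, J_uu(-1)=-24; J_vv(-3)=-900, J_vv(0)=90, J_vv(1)=-60, J_vv(2)=150.
Local minima occur where both diagonal entries positive: (-2, 0), (-2, 2). Count: 2.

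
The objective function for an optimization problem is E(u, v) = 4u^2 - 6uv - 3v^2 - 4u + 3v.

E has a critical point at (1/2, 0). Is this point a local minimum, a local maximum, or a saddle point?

The Hessian of E is constant: H = [[8, -6], [-6, -6]].
det(H) = 8·(-6) − (-6)² = -84.
Since det(H) < 0, H is indefinite and the critical point is a saddle point.

saddle point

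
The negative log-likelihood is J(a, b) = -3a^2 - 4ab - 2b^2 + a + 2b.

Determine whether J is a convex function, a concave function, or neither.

J is quadratic, so its Hessian is the constant matrix H = [[-6, -4], [-4, -4]].
det(H) = 8, tr(H) = -10.
det(H) > 0 and tr(H) < 0, so H is negative definite everywhere: concave.

concave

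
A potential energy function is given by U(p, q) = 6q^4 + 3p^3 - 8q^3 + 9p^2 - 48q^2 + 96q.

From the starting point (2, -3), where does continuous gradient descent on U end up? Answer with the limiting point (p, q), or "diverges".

U is separable, so gradient descent decouples: p follows -∂U/∂p, q follows -∂U/∂q.
∂U/∂p = 9p(p + 2); at p=2 this is 72, so p decreases.
∂U/∂q = 24(q - 2)(q - 1)(q + 2); at q=-3 this is -480, so q increases.
p converges to its nearest critical value 0 (a local min of the p-part); q converges to -2. The iterate converges to (0, -2).

(0, -2)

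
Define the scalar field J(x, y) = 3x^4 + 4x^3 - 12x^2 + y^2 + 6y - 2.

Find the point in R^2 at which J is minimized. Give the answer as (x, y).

J(x,y) separates as P(x) + Q(y) − 2, so its minimum is min P + min Q − 2.
P'(x) = 12x(x - 1)(x + 2) vanishes at x ∈ {-2, 0, 1}; Q'(y) = 2y + 6 vanishes at y ∈ {-3}.
Local minima of P (where P''>0): P(-2)=-32, P(1)=-5. Local minima of Q: Q(-3)=-9.
So the global minimum of J is P(-2) + Q(-3) − 2 = -32 − 9 − 2 = -43, attained at (-2, -3).

(-2, -3)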